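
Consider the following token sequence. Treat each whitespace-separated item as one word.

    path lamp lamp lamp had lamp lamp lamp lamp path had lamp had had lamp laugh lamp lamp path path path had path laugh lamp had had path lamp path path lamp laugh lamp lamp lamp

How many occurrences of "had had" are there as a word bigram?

2

Scanning the 35 overlapping bigram windows for "had had":
  position 13–14: had had
  position 26–27: had had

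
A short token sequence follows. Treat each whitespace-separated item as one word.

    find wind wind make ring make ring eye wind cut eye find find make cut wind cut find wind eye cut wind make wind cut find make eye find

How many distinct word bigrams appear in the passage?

19

29 tokens → 28 bigram windows in total.
Repeated bigrams (each contributes count−1 duplicates):
  wind cut: 3
  cut find: 2
  cut wind: 2
  eye find: 2
  find make: 2
  find wind: 2
  make ring: 2
  wind make: 2
9 duplicate windows → 28 − 9 = 19 distinct.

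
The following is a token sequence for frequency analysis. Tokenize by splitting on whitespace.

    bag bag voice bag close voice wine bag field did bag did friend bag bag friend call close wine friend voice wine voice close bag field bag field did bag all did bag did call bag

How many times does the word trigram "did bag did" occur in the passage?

2

Scanning the 34 overlapping trigram windows for "did bag did":
  position 10–12: did bag did
  position 32–34: did bag did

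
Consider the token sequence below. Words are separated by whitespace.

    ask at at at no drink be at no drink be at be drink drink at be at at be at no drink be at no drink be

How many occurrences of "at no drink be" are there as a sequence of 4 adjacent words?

Scanning the 25 overlapping 4-gram windows for "at no drink be":
  position 4–7: at no drink be
  position 8–11: at no drink be
  position 21–24: at no drink be
  position 25–28: at no drink be

4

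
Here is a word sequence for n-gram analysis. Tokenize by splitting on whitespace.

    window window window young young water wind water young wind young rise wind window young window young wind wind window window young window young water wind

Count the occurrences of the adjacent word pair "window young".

Scanning the 25 overlapping bigram windows for "window young":
  position 3–4: window young
  position 14–15: window young
  position 16–17: window young
  position 21–22: window young
  position 23–24: window young

5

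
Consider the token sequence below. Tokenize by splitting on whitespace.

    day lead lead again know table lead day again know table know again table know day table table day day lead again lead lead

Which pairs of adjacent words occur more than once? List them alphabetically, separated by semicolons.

again know; day lead; know table; lead again; lead lead; table know

Bigram counts meeting the condition (more than once):
  again know: 2
  day lead: 2
  know table: 2
  lead again: 2
  lead lead: 2
  table know: 2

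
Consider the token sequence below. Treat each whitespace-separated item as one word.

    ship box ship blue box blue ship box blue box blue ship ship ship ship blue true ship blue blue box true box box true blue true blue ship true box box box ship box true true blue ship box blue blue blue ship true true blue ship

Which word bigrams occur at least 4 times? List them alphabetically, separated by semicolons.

Bigram counts meeting the condition (at least 4 times):
  blue ship: 6
  box blue: 4
  ship box: 4
  true blue: 4

blue ship; box blue; ship box; true blue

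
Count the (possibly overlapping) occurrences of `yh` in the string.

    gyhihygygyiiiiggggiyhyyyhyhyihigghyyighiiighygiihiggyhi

Sliding a length-2 window over the 55 characters (54 positions):
  position 2–3: yh
  position 20–21: yh
  position 24–25: yh
  position 26–27: yh
  position 53–54: yh

5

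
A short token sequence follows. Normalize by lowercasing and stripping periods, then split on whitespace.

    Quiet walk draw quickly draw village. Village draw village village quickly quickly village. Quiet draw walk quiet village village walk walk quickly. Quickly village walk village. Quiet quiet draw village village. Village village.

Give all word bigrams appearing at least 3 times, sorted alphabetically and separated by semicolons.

draw village; village village

Bigram counts meeting the condition (at least 3 times):
  draw village: 3
  village village: 6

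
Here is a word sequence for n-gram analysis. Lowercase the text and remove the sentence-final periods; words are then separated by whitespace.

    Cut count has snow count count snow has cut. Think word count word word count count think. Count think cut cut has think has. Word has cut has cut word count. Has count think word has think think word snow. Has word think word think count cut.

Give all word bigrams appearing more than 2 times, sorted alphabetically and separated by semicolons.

count think; has cut; think word; word count

Bigram counts meeting the condition (more than 2 times):
  count think: 3
  has cut: 3
  think word: 4
  word count: 3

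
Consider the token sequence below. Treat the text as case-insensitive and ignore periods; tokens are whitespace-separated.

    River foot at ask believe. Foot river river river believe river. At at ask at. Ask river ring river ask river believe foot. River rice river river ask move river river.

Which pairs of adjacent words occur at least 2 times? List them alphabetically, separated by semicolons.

Bigram counts meeting the condition (at least 2 times):
  ask river: 2
  at ask: 3
  believe foot: 2
  foot river: 2
  river ask: 2
  river believe: 2
  river river: 4

ask river; at ask; believe foot; foot river; river ask; river believe; river river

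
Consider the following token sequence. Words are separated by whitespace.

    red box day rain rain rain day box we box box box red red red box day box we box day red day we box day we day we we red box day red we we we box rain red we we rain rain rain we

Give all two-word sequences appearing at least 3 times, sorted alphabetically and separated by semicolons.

box day; day we; rain rain; red box; we box; we we

Bigram counts meeting the condition (at least 3 times):
  box day: 5
  day we: 3
  rain rain: 4
  red box: 3
  we box: 4
  we we: 4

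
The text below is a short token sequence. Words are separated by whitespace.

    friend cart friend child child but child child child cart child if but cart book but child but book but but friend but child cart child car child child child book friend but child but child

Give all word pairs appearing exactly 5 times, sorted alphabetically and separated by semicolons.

but child; child child

Bigram counts meeting the condition (exactly 5 times):
  but child: 5
  child child: 5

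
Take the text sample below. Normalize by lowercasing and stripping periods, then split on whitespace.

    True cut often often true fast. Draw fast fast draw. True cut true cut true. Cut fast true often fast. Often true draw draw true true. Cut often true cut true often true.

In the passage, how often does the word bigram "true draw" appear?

Scanning the 32 overlapping bigram windows for "true draw":
  position 22–23: true draw

1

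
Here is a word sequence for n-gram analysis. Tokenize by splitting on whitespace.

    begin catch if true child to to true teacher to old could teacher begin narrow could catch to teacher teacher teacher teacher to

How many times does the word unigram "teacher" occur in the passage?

6

Scanning the 23 tokens for "teacher":
  position 9: teacher
  position 13: teacher
  position 19: teacher
  position 20: teacher
  position 21: teacher
  position 22: teacher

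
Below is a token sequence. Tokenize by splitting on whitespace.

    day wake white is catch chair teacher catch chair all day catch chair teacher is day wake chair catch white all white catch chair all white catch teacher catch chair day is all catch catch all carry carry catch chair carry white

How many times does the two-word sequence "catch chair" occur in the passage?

Scanning the 41 overlapping bigram windows for "catch chair":
  position 5–6: catch chair
  position 8–9: catch chair
  position 12–13: catch chair
  position 23–24: catch chair
  position 29–30: catch chair
  position 39–40: catch chair

6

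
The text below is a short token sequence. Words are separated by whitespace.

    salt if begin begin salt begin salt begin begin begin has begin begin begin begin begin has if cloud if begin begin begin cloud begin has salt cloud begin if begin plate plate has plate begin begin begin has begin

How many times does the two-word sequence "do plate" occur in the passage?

Scanning the 39 overlapping bigram windows for "do plate":
  (none found)

0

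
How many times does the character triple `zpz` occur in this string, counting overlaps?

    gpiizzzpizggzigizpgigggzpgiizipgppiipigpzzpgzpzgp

1

Sliding a length-3 window over the 49 characters (47 positions):
  position 45–47: zpz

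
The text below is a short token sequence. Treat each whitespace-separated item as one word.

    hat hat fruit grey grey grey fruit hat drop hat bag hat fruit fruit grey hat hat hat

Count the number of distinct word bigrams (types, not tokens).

18 tokens → 17 bigram windows in total.
Repeated bigrams (each contributes count−1 duplicates):
  hat hat: 3
  fruit grey: 2
  grey grey: 2
  hat fruit: 2
5 duplicate windows → 17 − 5 = 12 distinct.

12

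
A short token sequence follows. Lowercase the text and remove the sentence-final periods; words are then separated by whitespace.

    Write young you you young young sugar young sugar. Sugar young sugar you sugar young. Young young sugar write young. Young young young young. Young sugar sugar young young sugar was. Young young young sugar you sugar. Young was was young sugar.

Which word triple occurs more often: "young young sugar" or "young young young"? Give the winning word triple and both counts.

"young young young" (6 vs 5)

"young young sugar": 5 occurrences
"young young young": 6 occurrences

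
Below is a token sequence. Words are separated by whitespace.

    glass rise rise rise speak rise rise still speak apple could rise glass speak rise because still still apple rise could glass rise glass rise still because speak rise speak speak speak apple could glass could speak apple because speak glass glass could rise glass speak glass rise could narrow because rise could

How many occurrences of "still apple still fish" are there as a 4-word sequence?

0

Scanning the 50 overlapping 4-gram windows for "still apple still fish":
  (none found)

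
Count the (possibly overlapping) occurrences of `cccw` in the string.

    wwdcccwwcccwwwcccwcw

3

Sliding a length-4 window over the 20 characters (17 positions):
  position 4–7: cccw
  position 9–12: cccw
  position 15–18: cccw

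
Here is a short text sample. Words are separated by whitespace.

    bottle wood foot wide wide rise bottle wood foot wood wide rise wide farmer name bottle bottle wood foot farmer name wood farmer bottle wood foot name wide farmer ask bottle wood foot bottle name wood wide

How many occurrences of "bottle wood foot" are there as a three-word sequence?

Scanning the 35 overlapping trigram windows for "bottle wood foot":
  position 1–3: bottle wood foot
  position 7–9: bottle wood foot
  position 17–19: bottle wood foot
  position 24–26: bottle wood foot
  position 31–33: bottle wood foot

5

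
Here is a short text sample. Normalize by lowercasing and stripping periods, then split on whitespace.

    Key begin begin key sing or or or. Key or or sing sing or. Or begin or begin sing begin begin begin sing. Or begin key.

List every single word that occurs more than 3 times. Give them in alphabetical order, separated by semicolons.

Unigram counts meeting the condition (more than 3 times):
  begin: 8
  key: 4
  or: 9
  sing: 5

begin; key; or; sing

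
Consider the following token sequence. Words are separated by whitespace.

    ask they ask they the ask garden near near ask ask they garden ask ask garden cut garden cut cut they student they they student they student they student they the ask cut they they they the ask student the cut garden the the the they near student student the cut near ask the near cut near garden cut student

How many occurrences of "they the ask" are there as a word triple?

Scanning the 58 overlapping trigram windows for "they the ask":
  position 4–6: they the ask
  position 30–32: they the ask
  position 36–38: they the ask

3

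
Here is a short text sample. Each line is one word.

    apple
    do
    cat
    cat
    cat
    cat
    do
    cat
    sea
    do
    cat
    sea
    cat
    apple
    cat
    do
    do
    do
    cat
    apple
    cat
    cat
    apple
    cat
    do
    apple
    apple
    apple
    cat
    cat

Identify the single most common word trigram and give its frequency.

Trigram frequencies (highest first):
  cat apple cat: 3
  cat cat cat: 2
  do cat sea: 2
  apple cat do: 2
  apple cat cat: 2
  apple do cat: 1
  … (16 more, each ≤ 1)

"cat apple cat", 3 times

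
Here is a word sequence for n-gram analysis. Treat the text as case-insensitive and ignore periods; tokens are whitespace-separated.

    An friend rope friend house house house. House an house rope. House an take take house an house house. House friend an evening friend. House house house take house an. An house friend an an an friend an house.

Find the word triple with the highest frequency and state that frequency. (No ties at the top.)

Trigram frequencies (highest first):
  house house house: 4
  friend house house: 2
  house an house: 2
  take house an: 2
  house friend an: 2
  an friend rope: 1
  … (24 more, each ≤ 1)

"house house house", 4 times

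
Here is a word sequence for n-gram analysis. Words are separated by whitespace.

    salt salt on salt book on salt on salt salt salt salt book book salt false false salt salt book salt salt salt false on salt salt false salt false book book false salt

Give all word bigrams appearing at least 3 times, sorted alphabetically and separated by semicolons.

false salt; on salt; salt book; salt false; salt salt

Bigram counts meeting the condition (at least 3 times):
  false salt: 3
  on salt: 4
  salt book: 3
  salt false: 4
  salt salt: 8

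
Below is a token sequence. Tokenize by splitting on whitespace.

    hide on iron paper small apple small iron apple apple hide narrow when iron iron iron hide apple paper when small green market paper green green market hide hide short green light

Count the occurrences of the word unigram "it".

Scanning the 32 tokens for "it":
  (none found)

0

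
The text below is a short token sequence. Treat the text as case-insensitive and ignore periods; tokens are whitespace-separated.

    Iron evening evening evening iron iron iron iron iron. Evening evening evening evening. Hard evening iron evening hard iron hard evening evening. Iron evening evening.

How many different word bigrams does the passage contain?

8

25 tokens → 24 bigram windows in total.
Repeated bigrams (each contributes count−1 duplicates):
  evening evening: 7
  iron evening: 4
  iron iron: 4
  evening iron: 3
  evening hard: 2
  hard evening: 2
16 duplicate windows → 24 − 16 = 8 distinct.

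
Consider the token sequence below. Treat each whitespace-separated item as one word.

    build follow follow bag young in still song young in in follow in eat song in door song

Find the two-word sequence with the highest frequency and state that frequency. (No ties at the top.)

"young in", 2 times

Bigram frequencies (highest first):
  young in: 2
  build follow: 1
  follow follow: 1
  follow bag: 1
  bag young: 1
  in still: 1
  … (10 more, each ≤ 1)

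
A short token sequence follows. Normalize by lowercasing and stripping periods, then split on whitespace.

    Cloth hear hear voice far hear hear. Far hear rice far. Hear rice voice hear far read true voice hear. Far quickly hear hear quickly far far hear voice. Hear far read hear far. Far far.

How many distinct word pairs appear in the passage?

36 tokens → 35 bigram windows in total.
Repeated bigrams (each contributes count−1 duplicates):
  hear far: 5
  far hear: 4
  far far: 3
  hear hear: 3
  voice hear: 3
  far read: 2
  hear rice: 2
  hear voice: 2
16 duplicate windows → 35 − 16 = 19 distinct.

19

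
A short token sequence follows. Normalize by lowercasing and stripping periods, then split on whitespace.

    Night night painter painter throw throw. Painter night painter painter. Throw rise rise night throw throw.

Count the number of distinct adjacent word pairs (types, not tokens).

16 tokens → 15 bigram windows in total.
Repeated bigrams (each contributes count−1 duplicates):
  night painter: 2
  painter painter: 2
  painter throw: 2
  throw throw: 2
4 duplicate windows → 15 − 4 = 11 distinct.

11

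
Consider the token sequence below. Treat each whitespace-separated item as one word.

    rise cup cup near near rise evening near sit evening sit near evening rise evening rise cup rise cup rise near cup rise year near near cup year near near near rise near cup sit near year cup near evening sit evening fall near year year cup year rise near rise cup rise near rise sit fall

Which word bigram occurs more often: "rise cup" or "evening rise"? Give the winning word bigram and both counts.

"rise cup": 4 occurrences
"evening rise": 2 occurrences

"rise cup" (4 vs 2)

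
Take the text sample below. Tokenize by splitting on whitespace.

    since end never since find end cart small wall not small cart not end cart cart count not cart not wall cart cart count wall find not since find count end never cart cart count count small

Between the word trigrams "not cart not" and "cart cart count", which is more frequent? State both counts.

"cart cart count" (3 vs 1)

"not cart not": 1 occurrence
"cart cart count": 3 occurrences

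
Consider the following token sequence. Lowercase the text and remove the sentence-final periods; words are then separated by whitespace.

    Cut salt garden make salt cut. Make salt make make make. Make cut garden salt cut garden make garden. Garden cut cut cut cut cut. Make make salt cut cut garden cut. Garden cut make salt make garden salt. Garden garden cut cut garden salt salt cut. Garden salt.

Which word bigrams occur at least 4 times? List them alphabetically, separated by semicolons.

cut cut; cut garden; garden cut; garden salt; make make; make salt; salt cut

Bigram counts meeting the condition (at least 4 times):
  cut cut: 6
  cut garden: 6
  garden cut: 4
  garden salt: 4
  make make: 4
  make salt: 4
  salt cut: 4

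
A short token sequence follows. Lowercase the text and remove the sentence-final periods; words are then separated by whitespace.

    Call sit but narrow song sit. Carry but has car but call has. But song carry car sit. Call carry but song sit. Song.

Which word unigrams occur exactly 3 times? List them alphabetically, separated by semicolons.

call; carry

Unigram counts meeting the condition (exactly 3 times):
  call: 3
  carry: 3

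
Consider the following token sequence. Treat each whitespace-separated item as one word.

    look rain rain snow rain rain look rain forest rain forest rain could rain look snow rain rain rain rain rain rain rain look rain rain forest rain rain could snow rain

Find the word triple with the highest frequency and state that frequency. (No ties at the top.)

Trigram frequencies (highest first):
  rain rain rain: 5
  rain forest rain: 3
  look rain rain: 2
  snow rain rain: 2
  rain rain look: 2
  rain look rain: 2
  … (14 more, each ≤ 1)

"rain rain rain", 5 times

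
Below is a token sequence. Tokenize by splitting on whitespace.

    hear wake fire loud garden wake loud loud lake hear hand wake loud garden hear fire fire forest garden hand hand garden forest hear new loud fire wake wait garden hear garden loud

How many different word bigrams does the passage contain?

29

33 tokens → 32 bigram windows in total.
Repeated bigrams (each contributes count−1 duplicates):
  garden hear: 2
  loud garden: 2
  wake loud: 2
3 duplicate windows → 32 − 3 = 29 distinct.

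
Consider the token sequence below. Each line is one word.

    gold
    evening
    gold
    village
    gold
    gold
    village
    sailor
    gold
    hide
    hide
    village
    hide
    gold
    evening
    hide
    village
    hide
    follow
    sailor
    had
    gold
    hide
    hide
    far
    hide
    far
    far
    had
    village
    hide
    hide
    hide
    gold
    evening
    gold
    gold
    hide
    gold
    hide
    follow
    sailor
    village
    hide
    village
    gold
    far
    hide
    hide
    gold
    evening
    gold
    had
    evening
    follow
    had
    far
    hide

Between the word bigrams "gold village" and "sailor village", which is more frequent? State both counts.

"gold village" (2 vs 1)

"gold village": 2 occurrences
"sailor village": 1 occurrence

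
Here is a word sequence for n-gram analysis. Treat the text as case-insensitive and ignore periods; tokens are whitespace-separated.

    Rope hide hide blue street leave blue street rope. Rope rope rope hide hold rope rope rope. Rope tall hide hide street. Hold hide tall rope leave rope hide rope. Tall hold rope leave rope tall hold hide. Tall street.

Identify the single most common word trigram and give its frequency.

"rope rope rope", 4 times

Trigram frequencies (highest first):
  rope rope rope: 4
  hold hide tall: 2
  rope leave rope: 2
  rope tall hold: 2
  rope hide hide: 1
  hide hide blue: 1
  … (26 more, each ≤ 1)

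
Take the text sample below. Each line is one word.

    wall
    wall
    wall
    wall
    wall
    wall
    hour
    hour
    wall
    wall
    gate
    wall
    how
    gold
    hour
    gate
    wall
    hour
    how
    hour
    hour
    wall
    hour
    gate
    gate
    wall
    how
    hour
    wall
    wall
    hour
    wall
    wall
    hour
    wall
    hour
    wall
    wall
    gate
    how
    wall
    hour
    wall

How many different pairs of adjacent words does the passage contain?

15

43 tokens → 42 bigram windows in total.
Repeated bigrams (each contributes count−1 duplicates):
  wall wall: 9
  hour wall: 7
  wall hour: 7
  gate wall: 3
  hour gate: 2
  hour hour: 2
  how hour: 2
  wall gate: 2
  … (1 more repeated)
27 duplicate windows → 42 − 27 = 15 distinct.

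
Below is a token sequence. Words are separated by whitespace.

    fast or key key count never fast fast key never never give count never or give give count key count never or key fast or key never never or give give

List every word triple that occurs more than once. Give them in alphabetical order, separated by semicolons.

Trigram counts meeting the condition (more than once):
  count never or: 2
  fast or key: 2
  key count never: 2
  key never never: 2
  never or give: 2
  or give give: 2

count never or; fast or key; key count never; key never never; never or give; or give give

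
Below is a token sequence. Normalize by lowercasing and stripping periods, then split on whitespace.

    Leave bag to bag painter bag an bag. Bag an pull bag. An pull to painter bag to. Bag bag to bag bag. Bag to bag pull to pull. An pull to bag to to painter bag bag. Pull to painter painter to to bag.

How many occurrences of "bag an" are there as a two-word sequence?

Scanning the 44 overlapping bigram windows for "bag an":
  position 6–7: bag an
  position 9–10: bag an
  position 12–13: bag an

3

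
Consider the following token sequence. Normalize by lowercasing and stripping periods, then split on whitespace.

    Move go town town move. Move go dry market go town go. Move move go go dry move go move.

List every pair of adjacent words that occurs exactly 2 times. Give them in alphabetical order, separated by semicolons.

go dry; go move; go town; move move

Bigram counts meeting the condition (exactly 2 times):
  go dry: 2
  go move: 2
  go town: 2
  move move: 2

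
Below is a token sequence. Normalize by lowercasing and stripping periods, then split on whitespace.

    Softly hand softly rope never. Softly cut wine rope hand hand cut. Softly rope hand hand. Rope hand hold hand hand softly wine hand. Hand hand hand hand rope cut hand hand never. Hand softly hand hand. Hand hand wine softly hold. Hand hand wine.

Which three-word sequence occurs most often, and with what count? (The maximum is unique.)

Trigram frequencies (highest first):
  hand hand hand: 5
  rope hand hand: 2
  hand hand rope: 2
  hold hand hand: 2
  hand hand wine: 2
  softly hand softly: 1
  … (29 more, each ≤ 1)

"hand hand hand", 5 times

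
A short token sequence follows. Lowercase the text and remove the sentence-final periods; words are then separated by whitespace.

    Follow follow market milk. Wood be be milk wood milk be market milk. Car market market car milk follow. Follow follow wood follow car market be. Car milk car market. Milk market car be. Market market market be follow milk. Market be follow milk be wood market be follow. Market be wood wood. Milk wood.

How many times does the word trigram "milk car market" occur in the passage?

2

Scanning the 53 overlapping trigram windows for "milk car market":
  position 13–15: milk car market
  position 28–30: milk car market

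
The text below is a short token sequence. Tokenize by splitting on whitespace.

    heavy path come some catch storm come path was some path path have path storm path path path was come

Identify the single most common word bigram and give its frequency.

Bigram frequencies (highest first):
  path path: 3
  path was: 2
  heavy path: 1
  path come: 1
  come some: 1
  some catch: 1
  … (10 more, each ≤ 1)

"path path", 3 times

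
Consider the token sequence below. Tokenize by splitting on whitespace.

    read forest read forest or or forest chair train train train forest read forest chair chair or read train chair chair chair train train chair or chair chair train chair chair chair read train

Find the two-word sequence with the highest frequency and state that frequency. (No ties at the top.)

"chair chair", 6 times

Bigram frequencies (highest first):
  chair chair: 6
  read forest: 3
  chair train: 3
  train train: 3
  train chair: 3
  forest read: 2
  … (10 more, each ≤ 2)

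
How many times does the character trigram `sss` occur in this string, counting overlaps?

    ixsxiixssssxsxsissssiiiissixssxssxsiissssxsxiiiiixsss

7

Sliding a length-3 window over the 53 characters (51 positions):
  position 8–10: sss
  position 9–11: sss
  position 17–19: sss
  position 18–20: sss
  position 38–40: sss
  position 39–41: sss
  position 51–53: sss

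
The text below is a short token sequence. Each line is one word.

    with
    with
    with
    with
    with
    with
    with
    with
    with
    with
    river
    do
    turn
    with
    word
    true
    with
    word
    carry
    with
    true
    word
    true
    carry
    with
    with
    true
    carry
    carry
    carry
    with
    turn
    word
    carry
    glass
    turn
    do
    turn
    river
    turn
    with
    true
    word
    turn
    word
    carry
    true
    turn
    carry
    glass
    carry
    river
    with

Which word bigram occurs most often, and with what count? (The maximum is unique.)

"with with", 10 times

Bigram frequencies (highest first):
  with with: 10
  word carry: 3
  carry with: 3
  with true: 3
  do turn: 2
  turn with: 2
  … (22 more, each ≤ 2)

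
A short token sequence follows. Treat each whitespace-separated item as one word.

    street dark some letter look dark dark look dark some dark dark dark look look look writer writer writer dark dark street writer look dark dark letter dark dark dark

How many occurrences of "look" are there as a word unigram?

Scanning the 30 tokens for "look":
  position 5: look
  position 8: look
  position 14: look
  position 15: look
  position 16: look
  position 24: look

6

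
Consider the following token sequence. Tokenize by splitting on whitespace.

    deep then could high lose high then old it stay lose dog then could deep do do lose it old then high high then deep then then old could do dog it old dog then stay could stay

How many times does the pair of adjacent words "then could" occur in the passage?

2

Scanning the 37 overlapping bigram windows for "then could":
  position 2–3: then could
  position 13–14: then could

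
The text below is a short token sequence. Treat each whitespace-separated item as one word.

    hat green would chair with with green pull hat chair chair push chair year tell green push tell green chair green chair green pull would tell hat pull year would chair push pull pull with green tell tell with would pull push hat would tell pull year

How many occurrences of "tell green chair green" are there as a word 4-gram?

1

Scanning the 44 overlapping 4-gram windows for "tell green chair green":
  position 18–21: tell green chair green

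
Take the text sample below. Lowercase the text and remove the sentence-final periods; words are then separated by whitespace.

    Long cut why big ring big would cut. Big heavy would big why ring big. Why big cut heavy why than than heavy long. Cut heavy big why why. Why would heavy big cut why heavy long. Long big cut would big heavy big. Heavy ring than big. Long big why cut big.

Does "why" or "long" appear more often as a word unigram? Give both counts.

"why" (9 vs 5)

"why": 9 occurrences
"long": 5 occurrences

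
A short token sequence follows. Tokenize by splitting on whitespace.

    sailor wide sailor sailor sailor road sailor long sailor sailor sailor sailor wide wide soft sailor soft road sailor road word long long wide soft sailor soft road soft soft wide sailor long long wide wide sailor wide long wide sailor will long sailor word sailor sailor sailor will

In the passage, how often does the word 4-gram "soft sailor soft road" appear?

Scanning the 46 overlapping 4-gram windows for "soft sailor soft road":
  position 15–18: soft sailor soft road
  position 25–28: soft sailor soft road

2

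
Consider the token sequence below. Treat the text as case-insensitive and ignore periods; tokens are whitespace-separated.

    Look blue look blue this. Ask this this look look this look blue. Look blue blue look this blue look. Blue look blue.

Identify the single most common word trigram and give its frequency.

"blue look blue", 4 times

Trigram frequencies (highest first):
  blue look blue: 4
  look blue look: 3
  look blue this: 1
  blue this ask: 1
  this ask this: 1
  ask this this: 1
  … (10 more, each ≤ 1)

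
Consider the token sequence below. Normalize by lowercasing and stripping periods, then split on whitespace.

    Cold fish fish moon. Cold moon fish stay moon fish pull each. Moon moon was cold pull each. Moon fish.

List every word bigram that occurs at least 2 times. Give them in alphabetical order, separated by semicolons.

Bigram counts meeting the condition (at least 2 times):
  each moon: 2
  moon fish: 3
  pull each: 2

each moon; moon fish; pull each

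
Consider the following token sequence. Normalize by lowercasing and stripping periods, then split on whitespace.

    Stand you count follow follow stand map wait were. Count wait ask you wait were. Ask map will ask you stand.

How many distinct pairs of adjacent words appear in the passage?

18

21 tokens → 20 bigram windows in total.
Repeated bigrams (each contributes count−1 duplicates):
  ask you: 2
  wait were: 2
2 duplicate windows → 20 − 2 = 18 distinct.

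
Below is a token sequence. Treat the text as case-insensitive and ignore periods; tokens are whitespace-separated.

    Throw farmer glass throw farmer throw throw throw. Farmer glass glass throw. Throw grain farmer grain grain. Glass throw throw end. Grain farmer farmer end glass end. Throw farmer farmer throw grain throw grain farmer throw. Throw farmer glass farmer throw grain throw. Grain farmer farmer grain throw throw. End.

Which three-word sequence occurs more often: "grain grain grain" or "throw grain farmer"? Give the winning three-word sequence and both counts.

"grain grain grain": 0 occurrences
"throw grain farmer": 3 occurrences

"throw grain farmer" (3 vs 0)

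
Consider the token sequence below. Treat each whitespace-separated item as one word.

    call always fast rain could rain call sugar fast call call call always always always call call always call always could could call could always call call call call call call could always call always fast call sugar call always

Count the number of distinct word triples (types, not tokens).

28

40 tokens → 38 trigram windows in total.
Repeated trigrams (each contributes count−1 duplicates):
  call call call: 5
  always call always: 2
  always call call: 2
  call always fast: 2
  call call always: 2
  call could always: 2
  could always call: 2
10 duplicate windows → 38 − 10 = 28 distinct.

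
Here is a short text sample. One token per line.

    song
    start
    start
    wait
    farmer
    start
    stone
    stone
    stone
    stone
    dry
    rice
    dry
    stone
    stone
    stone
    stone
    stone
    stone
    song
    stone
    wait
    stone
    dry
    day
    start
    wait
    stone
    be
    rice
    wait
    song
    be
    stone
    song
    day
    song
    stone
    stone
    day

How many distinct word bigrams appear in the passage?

26

40 tokens → 39 bigram windows in total.
Repeated bigrams (each contributes count−1 duplicates):
  stone stone: 9
  song stone: 2
  start wait: 2
  stone dry: 2
  stone song: 2
  wait stone: 2
13 duplicate windows → 39 − 13 = 26 distinct.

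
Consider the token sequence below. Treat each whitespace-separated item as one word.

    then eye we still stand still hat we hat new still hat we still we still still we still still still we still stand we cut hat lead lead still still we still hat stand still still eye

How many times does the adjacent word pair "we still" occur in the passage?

6

Scanning the 37 overlapping bigram windows for "we still":
  position 3–4: we still
  position 13–14: we still
  position 15–16: we still
  position 18–19: we still
  position 22–23: we still
  position 32–33: we still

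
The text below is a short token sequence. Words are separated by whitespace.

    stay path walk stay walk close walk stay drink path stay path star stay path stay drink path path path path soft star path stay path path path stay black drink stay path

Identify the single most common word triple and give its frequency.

Trigram frequencies (highest first):
  path path path: 3
  stay drink path: 2
  path stay path: 2
  stay path walk: 1
  path walk stay: 1
  walk stay walk: 1
  … (21 more, each ≤ 1)

"path path path", 3 times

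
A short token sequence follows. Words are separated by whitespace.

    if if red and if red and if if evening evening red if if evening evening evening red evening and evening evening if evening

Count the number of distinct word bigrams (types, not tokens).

24 tokens → 23 bigram windows in total.
Repeated bigrams (each contributes count−1 duplicates):
  evening evening: 4
  if evening: 3
  if if: 3
  and if: 2
  evening red: 2
  if red: 2
  red and: 2
11 duplicate windows → 23 − 11 = 12 distinct.

12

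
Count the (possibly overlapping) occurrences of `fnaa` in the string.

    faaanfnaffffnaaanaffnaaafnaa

3

Sliding a length-4 window over the 28 characters (25 positions):
  position 12–15: fnaa
  position 20–23: fnaa
  position 25–28: fnaa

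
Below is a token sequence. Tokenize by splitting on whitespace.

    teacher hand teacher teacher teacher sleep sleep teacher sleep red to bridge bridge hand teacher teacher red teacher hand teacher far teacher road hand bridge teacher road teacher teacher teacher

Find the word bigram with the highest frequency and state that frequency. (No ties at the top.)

"teacher teacher", 5 times

Bigram frequencies (highest first):
  teacher teacher: 5
  hand teacher: 3
  teacher hand: 2
  teacher sleep: 2
  teacher road: 2
  sleep sleep: 1
  … (14 more, each ≤ 1)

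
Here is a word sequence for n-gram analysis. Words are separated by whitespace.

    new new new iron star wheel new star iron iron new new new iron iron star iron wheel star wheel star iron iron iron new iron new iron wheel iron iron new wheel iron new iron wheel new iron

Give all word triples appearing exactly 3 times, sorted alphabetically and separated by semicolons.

iron iron new; iron new iron

Trigram counts meeting the condition (exactly 3 times):
  iron iron new: 3
  iron new iron: 3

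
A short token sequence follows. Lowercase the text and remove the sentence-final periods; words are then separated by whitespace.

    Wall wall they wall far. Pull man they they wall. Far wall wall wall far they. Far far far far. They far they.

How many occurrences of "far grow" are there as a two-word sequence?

Scanning the 22 overlapping bigram windows for "far grow":
  (none found)

0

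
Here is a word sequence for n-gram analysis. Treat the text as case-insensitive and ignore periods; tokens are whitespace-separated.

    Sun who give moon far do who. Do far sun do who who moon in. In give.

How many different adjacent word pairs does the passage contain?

15

17 tokens → 16 bigram windows in total.
Repeated bigrams (each contributes count−1 duplicates):
  do who: 2
1 duplicate windows → 16 − 1 = 15 distinct.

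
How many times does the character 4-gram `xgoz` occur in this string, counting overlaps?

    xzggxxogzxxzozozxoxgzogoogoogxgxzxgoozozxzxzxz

Sliding a length-4 window over the 46 characters (43 positions):
  (no match at any position)

0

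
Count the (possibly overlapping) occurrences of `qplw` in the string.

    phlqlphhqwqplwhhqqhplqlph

1

Sliding a length-4 window over the 25 characters (22 positions):
  position 11–14: qplw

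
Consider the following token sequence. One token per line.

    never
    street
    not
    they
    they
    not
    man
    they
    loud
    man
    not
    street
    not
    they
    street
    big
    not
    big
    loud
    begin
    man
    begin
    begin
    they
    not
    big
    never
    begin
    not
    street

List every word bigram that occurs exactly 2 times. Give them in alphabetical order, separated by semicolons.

Bigram counts meeting the condition (exactly 2 times):
  not big: 2
  not street: 2
  not they: 2
  street not: 2
  they not: 2

not big; not street; not they; street not; they not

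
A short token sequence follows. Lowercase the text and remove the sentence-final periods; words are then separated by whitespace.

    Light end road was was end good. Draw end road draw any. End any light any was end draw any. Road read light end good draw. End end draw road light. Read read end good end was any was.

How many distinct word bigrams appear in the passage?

28

39 tokens → 38 bigram windows in total.
Repeated bigrams (each contributes count−1 duplicates):
  end good: 3
  any was: 2
  draw any: 2
  draw end: 2
  end draw: 2
  end road: 2
  good draw: 2
  light end: 2
  … (1 more repeated)
10 duplicate windows → 38 − 10 = 28 distinct.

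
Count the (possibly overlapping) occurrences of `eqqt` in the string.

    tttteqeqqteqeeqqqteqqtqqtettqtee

2

Sliding a length-4 window over the 32 characters (29 positions):
  position 7–10: eqqt
  position 19–22: eqqt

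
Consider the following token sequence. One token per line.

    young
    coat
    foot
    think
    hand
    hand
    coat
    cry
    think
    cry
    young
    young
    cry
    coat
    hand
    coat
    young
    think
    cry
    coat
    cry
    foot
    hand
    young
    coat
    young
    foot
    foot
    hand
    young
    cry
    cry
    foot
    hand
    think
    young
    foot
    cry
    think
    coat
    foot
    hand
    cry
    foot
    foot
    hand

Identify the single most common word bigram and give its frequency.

Bigram frequencies (highest first):
  foot hand: 5
  cry foot: 3
  young coat: 2
  coat foot: 2
  hand coat: 2
  coat cry: 2
  … (21 more, each ≤ 2)

"foot hand", 5 times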